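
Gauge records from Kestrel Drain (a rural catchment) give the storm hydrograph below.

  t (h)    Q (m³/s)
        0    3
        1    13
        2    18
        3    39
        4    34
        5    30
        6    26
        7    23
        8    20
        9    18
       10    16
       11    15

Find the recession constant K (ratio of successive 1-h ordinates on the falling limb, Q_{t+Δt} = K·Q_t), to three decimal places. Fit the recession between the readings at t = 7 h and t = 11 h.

Using the recession-limb readings at t = 7 h and t = 11 h: Q falls from 23 to 15 m³/s over 4 intervals.
K = (Q₂/Q₁)^(1/4) = (15/23)^(1/4) = 0.899.

K ≈ 0.899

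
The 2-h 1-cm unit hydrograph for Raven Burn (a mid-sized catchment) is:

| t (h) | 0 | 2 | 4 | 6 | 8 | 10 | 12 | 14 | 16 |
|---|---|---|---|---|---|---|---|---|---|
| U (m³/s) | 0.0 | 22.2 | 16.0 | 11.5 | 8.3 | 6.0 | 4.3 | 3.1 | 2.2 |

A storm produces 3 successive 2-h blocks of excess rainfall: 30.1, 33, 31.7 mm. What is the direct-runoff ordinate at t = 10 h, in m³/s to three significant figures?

Q ≈ 81.9 m³/s

By discrete convolution, Q_j = Σ (P_i / 10 mm) · U_{j−i}.
At t = 10 h (j=5): Q = (30.1/10)·6.0 + (33/10)·8.3 + (31.7/10)·11.5 = 81.9 m³/s.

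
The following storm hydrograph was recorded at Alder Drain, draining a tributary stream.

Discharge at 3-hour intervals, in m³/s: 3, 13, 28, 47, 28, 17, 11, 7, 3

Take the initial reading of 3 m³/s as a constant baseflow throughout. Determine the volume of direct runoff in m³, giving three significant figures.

V ≈ 1.40 × 10^6 m³

Direct-runoff ordinates (Q − Q_b): 0.0, 10.0, 25.0, 44.0, 25.0, 14.0, 8.0, 4.0, 0.0 m³/s.
ΣQ_DR = 130.0 m³/s.
With Δt = 3 h = 10800 s, V = ΣQ_DR · Δt = 130.0 × 10800 = 1.40 × 10^6 m³.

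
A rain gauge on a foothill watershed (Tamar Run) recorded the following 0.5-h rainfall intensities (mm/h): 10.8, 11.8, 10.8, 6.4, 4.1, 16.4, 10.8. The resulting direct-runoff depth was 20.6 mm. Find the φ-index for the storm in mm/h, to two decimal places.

φ ≈ 4.30 mm/h

Only the 6 blocks with intensity above φ contribute runoff: 10.8, 11.8, 10.8, 6.4, 16.4, 10.8 mm/h.
Σ(I−φ)·Δt = d  ⇒  (10.8+11.8+10.8+6.4+16.4+10.8 − 6φ)·0.5 = 20.6
φ = (67.00 − 20.6/0.5) / 6 = 4.30 mm/h.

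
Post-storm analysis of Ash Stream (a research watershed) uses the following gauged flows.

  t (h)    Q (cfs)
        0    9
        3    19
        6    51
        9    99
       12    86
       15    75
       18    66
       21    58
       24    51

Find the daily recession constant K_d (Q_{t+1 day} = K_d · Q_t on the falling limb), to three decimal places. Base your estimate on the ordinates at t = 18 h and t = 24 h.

K_d ≈ 0.357

Between t = 18 h and t = 24 h the flow falls from 66 to 51 cfs over 2×3 h = 6 h.
Per-interval ratio K = (51/66)^(1/2) = 0.8790; K_d = K^(24/3) = 0.357.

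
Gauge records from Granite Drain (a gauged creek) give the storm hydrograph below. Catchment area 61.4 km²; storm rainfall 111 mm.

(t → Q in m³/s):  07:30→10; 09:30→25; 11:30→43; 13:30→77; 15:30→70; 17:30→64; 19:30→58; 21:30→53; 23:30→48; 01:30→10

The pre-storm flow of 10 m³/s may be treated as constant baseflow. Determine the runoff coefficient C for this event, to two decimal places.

C ≈ 0.38

ΣQ_DR = 358.0 m³/s; V = ΣQ_DR·Δt = 2.578 × 10^6 m³.
Runoff depth d = V / A = 41.98 mm.
C = d / P = 41.98 / 111 = 0.38.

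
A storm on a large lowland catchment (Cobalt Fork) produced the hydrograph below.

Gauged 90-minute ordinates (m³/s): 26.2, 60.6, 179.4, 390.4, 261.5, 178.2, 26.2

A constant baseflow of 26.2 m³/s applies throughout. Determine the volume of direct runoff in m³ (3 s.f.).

Direct-runoff ordinates (Q − Q_b): 0.0, 34.4, 153.2, 364.2, 235.3, 152.0, 0.0 m³/s.
ΣQ_DR = 939.1 m³/s.
With Δt = 1.5 h = 5400 s, V = ΣQ_DR · Δt = 939.1 × 5400 = 5.07 × 10^6 m³.

V ≈ 5.07 × 10^6 m³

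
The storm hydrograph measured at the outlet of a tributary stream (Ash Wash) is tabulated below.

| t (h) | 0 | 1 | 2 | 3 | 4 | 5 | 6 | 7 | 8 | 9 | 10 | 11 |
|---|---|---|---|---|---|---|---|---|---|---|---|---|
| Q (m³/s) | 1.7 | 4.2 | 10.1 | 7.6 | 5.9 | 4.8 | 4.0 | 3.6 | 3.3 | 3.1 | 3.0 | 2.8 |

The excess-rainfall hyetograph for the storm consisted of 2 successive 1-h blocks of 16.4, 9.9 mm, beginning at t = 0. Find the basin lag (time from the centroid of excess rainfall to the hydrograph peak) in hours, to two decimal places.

Centroid of excess rainfall: t_c = Σ P_i·t̄_i / ΣP_i = 0.8764 h (block centres at 0.5, 1.5 h).
Hydrograph peak occurs at t = 2 h, so basin lag t_L = 2 − 0.8764 = 1.12 h.

t_L ≈ 1.12 h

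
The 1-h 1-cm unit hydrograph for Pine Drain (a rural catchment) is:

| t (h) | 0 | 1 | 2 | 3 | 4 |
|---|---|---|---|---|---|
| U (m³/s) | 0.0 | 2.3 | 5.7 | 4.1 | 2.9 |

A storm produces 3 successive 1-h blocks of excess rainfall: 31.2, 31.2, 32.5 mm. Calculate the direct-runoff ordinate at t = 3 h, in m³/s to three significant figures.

By discrete convolution, Q_j = Σ (P_i / 10 mm) · U_{j−i}.
At t = 3 h (j=3): Q = (31.2/10)·4.1 + (31.2/10)·5.7 + (32.5/10)·2.3 = 38.1 m³/s.

Q ≈ 38.1 m³/s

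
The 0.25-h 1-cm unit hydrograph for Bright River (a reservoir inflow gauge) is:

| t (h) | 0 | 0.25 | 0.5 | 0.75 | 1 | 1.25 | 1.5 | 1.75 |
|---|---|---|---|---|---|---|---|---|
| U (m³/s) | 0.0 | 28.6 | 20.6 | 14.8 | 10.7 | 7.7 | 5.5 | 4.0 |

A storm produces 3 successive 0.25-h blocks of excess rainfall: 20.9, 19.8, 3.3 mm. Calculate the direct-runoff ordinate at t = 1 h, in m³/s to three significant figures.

By discrete convolution, Q_j = Σ (P_i / 10 mm) · U_{j−i}.
At t = 1 h (j=4): Q = (20.9/10)·10.7 + (19.8/10)·14.8 + (3.3/10)·20.6 = 58.5 m³/s.

Q ≈ 58.5 m³/s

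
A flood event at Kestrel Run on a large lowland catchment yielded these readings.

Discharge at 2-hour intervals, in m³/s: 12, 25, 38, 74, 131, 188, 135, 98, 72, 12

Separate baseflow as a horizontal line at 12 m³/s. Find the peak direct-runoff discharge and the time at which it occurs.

Subtracting baseflow gives direct-runoff ordinates: 0.0, 13.0, 26.0, 62.0, 119.0, 176.0, 123.0, 86.0, 60.0, 0.0 m³/s.
The maximum is 176.0 m³/s, occurring at the reading for t = 10 h.

Q_p = 176.0 m³/s at t = 10 h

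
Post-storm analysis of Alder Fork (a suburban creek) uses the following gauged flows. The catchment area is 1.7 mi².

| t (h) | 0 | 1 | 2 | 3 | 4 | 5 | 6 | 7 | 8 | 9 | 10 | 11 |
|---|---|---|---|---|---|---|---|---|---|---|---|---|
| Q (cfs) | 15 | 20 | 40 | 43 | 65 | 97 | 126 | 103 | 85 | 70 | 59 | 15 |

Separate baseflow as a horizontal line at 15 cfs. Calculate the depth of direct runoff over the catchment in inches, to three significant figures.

Direct runoff: 0.0, 5.0, 25.0, 28.0, 50.0, 82.0, 111.0, 88.0, 70.0, 55.0, 44.0, 0.0 cfs; ΣQ_DR = 558.0 cfs.
V = ΣQ_DR · Δt = 558.0 × 3600 s = 2.009 × 10^6 ft³.
Over A = 1.7 mi², depth = V / A = 0.509 in.

d ≈ 0.509 in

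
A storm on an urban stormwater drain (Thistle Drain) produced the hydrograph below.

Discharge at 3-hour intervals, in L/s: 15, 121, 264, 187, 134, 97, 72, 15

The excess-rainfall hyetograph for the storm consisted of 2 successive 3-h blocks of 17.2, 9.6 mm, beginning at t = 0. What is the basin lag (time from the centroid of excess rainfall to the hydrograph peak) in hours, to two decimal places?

Centroid of excess rainfall: t_c = Σ P_i·t̄_i / ΣP_i = 2.5746 h (block centres at 1.5, 4.5 h).
Hydrograph peak occurs at t = 6 h, so basin lag t_L = 6 − 2.5746 = 3.43 h.

t_L ≈ 3.43 h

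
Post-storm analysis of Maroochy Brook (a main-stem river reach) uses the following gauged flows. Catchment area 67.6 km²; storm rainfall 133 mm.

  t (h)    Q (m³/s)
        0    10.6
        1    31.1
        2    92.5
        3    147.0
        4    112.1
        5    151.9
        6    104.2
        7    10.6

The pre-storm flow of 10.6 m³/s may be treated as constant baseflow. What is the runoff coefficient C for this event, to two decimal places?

C ≈ 0.23

ΣQ_DR = 575.2 m³/s; V = ΣQ_DR·Δt = 2.071 × 10^6 m³.
Runoff depth d = V / A = 30.63 mm.
C = d / P = 30.63 / 133 = 0.23.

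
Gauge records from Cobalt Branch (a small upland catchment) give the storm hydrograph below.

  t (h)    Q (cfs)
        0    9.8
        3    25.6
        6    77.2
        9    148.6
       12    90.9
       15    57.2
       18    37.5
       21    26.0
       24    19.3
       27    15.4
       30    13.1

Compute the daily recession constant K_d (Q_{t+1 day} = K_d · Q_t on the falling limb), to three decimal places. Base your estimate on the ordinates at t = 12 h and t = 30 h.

K_d ≈ 0.076

Between t = 12 h and t = 30 h the flow falls from 90.9 to 13.1 cfs over 6×3 h = 18 h.
Per-interval ratio K = (13.1/90.9)^(1/6) = 0.7241; K_d = K^(24/3) = 0.076.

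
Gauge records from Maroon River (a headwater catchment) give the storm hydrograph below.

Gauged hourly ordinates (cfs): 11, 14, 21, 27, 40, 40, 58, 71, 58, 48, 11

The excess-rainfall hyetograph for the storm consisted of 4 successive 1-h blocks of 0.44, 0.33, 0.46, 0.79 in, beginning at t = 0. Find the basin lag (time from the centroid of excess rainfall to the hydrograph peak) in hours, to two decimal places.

t_L ≈ 4.71 h

Centroid of excess rainfall: t_c = Σ P_i·t̄_i / ΣP_i = 2.2921 h (block centres at 0.5, 1.5, 2.5, 3.5 h).
Hydrograph peak occurs at t = 7 h, so basin lag t_L = 7 − 2.2921 = 4.71 h.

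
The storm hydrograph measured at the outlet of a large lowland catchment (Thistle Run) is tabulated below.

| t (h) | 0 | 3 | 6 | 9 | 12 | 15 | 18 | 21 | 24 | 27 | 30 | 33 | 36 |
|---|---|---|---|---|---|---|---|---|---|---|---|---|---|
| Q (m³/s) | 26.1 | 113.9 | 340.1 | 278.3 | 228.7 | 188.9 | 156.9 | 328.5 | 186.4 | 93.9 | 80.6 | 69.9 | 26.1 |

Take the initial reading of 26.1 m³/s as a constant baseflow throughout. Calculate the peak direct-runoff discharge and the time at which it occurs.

Q_p = 314.0 m³/s at t = 6 h

Subtracting baseflow gives direct-runoff ordinates: 0.0, 87.8, 314.0, 252.2, 202.6, 162.8, 130.8, 302.4, 160.3, 67.8, 54.5, 43.8, 0.0 m³/s.
The maximum is 314.0 m³/s, occurring at the reading for t = 6 h.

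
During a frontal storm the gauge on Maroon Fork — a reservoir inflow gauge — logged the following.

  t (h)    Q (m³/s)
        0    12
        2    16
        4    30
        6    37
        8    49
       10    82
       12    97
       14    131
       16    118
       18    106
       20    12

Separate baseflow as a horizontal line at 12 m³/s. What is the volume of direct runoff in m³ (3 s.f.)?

Direct-runoff ordinates (Q − Q_b): 0.0, 4.0, 18.0, 25.0, 37.0, 70.0, 85.0, 119.0, 106.0, 94.0, 0.0 m³/s.
ΣQ_DR = 558.0 m³/s.
With Δt = 2 h = 7200 s, V = ΣQ_DR · Δt = 558.0 × 7200 = 4.02 × 10^6 m³.

V ≈ 4.02 × 10^6 m³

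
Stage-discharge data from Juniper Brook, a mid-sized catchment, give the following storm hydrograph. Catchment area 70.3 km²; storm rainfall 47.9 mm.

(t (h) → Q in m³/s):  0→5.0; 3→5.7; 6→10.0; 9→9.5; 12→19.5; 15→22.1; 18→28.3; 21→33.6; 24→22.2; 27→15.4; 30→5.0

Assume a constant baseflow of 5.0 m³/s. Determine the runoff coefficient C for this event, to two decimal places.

C ≈ 0.39

ΣQ_DR = 121.3 m³/s; V = ΣQ_DR·Δt = 1.310 × 10^6 m³.
Runoff depth d = V / A = 18.63 mm.
C = d / P = 18.63 / 47.9 = 0.39.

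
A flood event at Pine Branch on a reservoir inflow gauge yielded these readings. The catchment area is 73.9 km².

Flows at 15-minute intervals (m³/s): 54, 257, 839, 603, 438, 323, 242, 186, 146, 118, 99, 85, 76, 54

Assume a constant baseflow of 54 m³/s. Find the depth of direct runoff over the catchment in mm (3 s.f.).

Direct runoff: 0.0, 203.0, 785.0, 549.0, 384.0, 269.0, 188.0, 132.0, 92.0, 64.0, 45.0, 31.0, 22.0, 0.0 m³/s; ΣQ_DR = 2764 m³/s.
V = ΣQ_DR · Δt = 2764 × 900 s = 2.488 × 10^6 m³.
Over A = 73.9 km², depth = V / A = 33.7 mm.

d ≈ 33.7 mm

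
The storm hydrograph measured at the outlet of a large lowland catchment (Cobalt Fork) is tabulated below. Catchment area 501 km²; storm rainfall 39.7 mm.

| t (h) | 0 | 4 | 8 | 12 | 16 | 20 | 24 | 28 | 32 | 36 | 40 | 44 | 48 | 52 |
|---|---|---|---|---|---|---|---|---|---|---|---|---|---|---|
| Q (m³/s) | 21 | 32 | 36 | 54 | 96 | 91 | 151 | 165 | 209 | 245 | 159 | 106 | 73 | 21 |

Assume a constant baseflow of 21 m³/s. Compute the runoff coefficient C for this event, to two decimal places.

C ≈ 0.84

ΣQ_DR = 1165 m³/s; V = ΣQ_DR·Δt = 1.678 × 10^7 m³.
Runoff depth d = V / A = 33.49 mm.
C = d / P = 33.49 / 39.7 = 0.84.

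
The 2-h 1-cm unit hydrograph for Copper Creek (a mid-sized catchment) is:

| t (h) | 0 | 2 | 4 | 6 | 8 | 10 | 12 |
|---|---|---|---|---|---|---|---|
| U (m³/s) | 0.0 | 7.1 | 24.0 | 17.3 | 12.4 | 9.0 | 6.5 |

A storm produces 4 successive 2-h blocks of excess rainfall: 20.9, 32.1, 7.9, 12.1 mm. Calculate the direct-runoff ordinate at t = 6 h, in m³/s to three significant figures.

By discrete convolution, Q_j = Σ (P_i / 10 mm) · U_{j−i}.
At t = 6 h (j=3): Q = (20.9/10)·17.3 + (32.1/10)·24.0 + (7.9/10)·7.1 + (12.1/10)·0.0 = 119 m³/s.

Q ≈ 119 m³/s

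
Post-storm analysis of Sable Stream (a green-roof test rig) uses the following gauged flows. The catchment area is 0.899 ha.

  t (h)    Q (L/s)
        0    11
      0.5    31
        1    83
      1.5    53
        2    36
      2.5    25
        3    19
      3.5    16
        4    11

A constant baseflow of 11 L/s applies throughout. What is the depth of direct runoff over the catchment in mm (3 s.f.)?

d ≈ 37.2 mm

Direct runoff: 0.0, 20.0, 72.0, 42.0, 25.0, 14.0, 8.0, 5.0, 0.0 L/s; ΣQ_DR = 186.0 L/s.
V = ΣQ_DR · Δt = 186.0 × 1800 s = 3.348 × 10^5 L.
Over A = 0.899 ha, depth = V / A = 37.2 mm.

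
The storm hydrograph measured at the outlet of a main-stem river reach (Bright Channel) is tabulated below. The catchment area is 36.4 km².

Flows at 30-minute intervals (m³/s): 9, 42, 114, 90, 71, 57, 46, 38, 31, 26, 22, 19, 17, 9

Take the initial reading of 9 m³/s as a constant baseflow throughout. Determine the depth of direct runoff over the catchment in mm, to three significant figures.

Direct runoff: 0.0, 33.0, 105.0, 81.0, 62.0, 48.0, 37.0, 29.0, 22.0, 17.0, 13.0, 10.0, 8.0, 0.0 m³/s; ΣQ_DR = 465.0 m³/s.
V = ΣQ_DR · Δt = 465.0 × 1800 s = 8.370 × 10^5 m³.
Over A = 36.4 km², depth = V / A = 23.0 mm.

d ≈ 23.0 mm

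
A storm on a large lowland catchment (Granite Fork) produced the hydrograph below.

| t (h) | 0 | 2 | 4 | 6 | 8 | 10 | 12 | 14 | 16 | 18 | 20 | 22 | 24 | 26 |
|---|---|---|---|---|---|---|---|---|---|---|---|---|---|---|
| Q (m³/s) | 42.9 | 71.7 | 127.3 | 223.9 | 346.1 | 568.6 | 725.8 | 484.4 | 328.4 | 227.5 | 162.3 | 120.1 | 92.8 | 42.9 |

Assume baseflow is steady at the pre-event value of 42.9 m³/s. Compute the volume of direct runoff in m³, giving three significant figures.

Direct-runoff ordinates (Q − Q_b): 0.0, 28.8, 84.4, 181.0, 303.2, 525.7, 682.9, 441.5, 285.5, 184.6, 119.4, 77.2, 49.9, 0.0 m³/s.
ΣQ_DR = 2964 m³/s.
With Δt = 2 h = 7200 s, V = ΣQ_DR · Δt = 2964 × 7200 = 2.13 × 10^7 m³.

V ≈ 2.13 × 10^7 m³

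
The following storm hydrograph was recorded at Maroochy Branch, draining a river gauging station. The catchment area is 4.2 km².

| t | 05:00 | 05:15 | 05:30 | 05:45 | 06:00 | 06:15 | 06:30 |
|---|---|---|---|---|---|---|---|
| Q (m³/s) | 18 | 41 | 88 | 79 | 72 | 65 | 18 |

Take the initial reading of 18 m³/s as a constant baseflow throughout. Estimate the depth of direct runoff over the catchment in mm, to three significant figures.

d ≈ 54.6 mm

Direct runoff: 0.0, 23.0, 70.0, 61.0, 54.0, 47.0, 0.0 m³/s; ΣQ_DR = 255.0 m³/s.
V = ΣQ_DR · Δt = 255.0 × 900 s = 2.295 × 10^5 m³.
Over A = 4.2 km², depth = V / A = 54.6 mm.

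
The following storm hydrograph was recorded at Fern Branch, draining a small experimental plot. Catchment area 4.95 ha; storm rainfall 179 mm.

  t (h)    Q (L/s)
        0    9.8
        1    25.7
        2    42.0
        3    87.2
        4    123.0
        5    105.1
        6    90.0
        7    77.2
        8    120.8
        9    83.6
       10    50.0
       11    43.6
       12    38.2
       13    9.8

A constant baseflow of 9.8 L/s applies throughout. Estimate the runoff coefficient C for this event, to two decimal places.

ΣQ_DR = 768.8 L/s; V = ΣQ_DR·Δt = 2.768 × 10^6 L.
Runoff depth d = V / A = 55.91 mm.
C = d / P = 55.91 / 179 = 0.31.

C ≈ 0.31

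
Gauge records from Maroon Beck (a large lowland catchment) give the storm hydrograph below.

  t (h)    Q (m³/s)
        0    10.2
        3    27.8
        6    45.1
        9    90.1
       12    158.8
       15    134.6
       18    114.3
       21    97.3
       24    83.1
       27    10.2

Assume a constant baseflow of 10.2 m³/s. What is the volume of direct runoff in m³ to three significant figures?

Direct-runoff ordinates (Q − Q_b): 0.0, 17.6, 34.9, 79.9, 148.6, 124.4, 104.1, 87.1, 72.9, 0.0 m³/s.
ΣQ_DR = 669.5 m³/s.
With Δt = 3 h = 10800 s, V = ΣQ_DR · Δt = 669.5 × 10800 = 7.23 × 10^6 m³.

V ≈ 7.23 × 10^6 m³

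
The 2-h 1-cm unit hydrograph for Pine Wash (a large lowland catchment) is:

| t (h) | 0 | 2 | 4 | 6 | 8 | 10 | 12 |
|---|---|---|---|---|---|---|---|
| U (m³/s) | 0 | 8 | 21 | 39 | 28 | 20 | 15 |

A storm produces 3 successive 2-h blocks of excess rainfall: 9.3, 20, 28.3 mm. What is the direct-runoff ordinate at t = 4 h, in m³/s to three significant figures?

Q ≈ 35.5 m³/s

By discrete convolution, Q_j = Σ (P_i / 10 mm) · U_{j−i}.
At t = 4 h (j=2): Q = (9.3/10)·21 + (20/10)·8 + (28.3/10)·0 = 35.5 m³/s.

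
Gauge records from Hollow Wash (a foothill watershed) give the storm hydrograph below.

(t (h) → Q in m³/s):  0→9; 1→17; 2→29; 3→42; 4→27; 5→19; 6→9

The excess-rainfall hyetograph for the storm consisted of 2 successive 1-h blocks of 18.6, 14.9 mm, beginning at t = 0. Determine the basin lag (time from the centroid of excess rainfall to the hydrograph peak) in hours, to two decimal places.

t_L ≈ 2.06 h

Centroid of excess rainfall: t_c = Σ P_i·t̄_i / ΣP_i = 0.9448 h (block centres at 0.5, 1.5 h).
Hydrograph peak occurs at t = 3 h, so basin lag t_L = 3 − 0.9448 = 2.06 h.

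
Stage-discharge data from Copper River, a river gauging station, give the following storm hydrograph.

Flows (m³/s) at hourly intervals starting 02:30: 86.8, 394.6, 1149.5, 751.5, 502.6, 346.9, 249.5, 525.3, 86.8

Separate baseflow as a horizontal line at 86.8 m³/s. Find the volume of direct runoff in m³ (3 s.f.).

Direct-runoff ordinates (Q − Q_b): 0.0, 307.8, 1062.7, 664.7, 415.8, 260.1, 162.7, 438.5, 0.0 m³/s.
ΣQ_DR = 3312 m³/s.
With Δt = 1 h = 3600 s, V = ΣQ_DR · Δt = 3312 × 3600 = 1.19 × 10^7 m³.

V ≈ 1.19 × 10^7 m³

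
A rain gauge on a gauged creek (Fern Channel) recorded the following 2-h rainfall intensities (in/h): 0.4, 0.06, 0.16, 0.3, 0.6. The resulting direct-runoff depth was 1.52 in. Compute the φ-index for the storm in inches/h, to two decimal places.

φ ≈ 0.18 in/h

Only the 3 blocks with intensity above φ contribute runoff: 0.4, 0.3, 0.6 in/h.
Σ(I−φ)·Δt = d  ⇒  (0.4+0.3+0.6 − 3φ)·2 = 1.52
φ = (1.300 − 1.52/2) / 3 = 0.18 in/h.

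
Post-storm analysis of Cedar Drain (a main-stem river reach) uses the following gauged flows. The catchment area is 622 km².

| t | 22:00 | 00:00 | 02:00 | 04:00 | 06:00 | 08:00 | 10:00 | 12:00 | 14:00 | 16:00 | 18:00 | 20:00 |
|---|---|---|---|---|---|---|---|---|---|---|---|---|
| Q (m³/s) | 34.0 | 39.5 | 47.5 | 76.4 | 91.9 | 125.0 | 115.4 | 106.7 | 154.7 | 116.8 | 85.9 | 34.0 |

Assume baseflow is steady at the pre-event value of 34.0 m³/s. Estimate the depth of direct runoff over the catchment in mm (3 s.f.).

d ≈ 7.17 mm

Direct runoff: 0.0, 5.5, 13.5, 42.4, 57.9, 91.0, 81.4, 72.7, 120.7, 82.8, 51.9, 0.0 m³/s; ΣQ_DR = 619.8 m³/s.
V = ΣQ_DR · Δt = 619.8 × 7200 s = 4.463 × 10^6 m³.
Over A = 622 km², depth = V / A = 7.17 mm.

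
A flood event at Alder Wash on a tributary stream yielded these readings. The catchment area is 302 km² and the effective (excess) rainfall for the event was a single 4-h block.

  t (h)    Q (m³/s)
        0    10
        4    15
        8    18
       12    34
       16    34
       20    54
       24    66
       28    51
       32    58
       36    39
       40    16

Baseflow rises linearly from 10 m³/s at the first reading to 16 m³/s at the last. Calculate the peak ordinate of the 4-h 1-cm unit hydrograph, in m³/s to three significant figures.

Direct runoff: 0.00, 4.40, 6.80, 22.20, 21.60, 41.00, 52.40, 36.80, 43.20, 23.60, 0.00 m³/s; ΣQ_DR = 252.0 m³/s, peak = 52.40 m³/s.
Runoff depth d = ΣQ_DR·Δt / A = 252.0 × 14400 / (302 km²) = 12.02 mm.
The 1-cm UH is the DRH scaled by (10 mm)/d, so U_p = 52.40 × 10/12.02 = 43.6 m³/s.

U_p ≈ 43.6 m³/s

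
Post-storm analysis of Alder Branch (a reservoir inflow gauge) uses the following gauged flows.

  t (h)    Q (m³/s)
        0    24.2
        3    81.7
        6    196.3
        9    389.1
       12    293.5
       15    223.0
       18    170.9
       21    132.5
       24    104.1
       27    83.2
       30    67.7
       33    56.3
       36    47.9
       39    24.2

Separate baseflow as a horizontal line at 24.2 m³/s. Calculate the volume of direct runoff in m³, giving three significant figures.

Direct-runoff ordinates (Q − Q_b): 0.0, 57.5, 172.1, 364.9, 269.3, 198.8, 146.7, 108.3, 79.9, 59.0, 43.5, 32.1, 23.7, 0.0 m³/s.
ΣQ_DR = 1556 m³/s.
With Δt = 3 h = 10800 s, V = ΣQ_DR · Δt = 1556 × 10800 = 1.68 × 10^7 m³.

V ≈ 1.68 × 10^7 m³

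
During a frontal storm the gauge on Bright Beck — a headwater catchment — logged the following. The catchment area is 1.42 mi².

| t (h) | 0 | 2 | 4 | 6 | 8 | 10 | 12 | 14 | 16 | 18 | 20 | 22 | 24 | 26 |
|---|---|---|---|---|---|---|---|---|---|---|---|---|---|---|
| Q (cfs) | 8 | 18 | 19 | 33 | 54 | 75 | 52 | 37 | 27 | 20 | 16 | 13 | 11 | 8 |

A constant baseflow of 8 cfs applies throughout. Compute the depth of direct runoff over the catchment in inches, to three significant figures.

d ≈ 0.609 in

Direct runoff: 0.0, 10.0, 11.0, 25.0, 46.0, 67.0, 44.0, 29.0, 19.0, 12.0, 8.0, 5.0, 3.0, 0.0 cfs; ΣQ_DR = 279.0 cfs.
V = ΣQ_DR · Δt = 279.0 × 7200 s = 2.009 × 10^6 ft³.
Over A = 1.42 mi², depth = V / A = 0.609 in.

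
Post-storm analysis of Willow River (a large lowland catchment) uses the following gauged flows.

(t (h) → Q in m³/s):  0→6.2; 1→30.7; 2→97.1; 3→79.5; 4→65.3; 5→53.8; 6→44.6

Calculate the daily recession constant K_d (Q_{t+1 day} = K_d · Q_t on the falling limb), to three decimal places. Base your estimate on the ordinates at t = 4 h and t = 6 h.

K_d ≈ 0.010

Between t = 4 h and t = 6 h the flow falls from 65.3 to 44.6 m³/s over 2×1 h = 2 h.
Per-interval ratio K = (44.6/65.3)^(1/2) = 0.8264; K_d = K^(24/1) = 0.010.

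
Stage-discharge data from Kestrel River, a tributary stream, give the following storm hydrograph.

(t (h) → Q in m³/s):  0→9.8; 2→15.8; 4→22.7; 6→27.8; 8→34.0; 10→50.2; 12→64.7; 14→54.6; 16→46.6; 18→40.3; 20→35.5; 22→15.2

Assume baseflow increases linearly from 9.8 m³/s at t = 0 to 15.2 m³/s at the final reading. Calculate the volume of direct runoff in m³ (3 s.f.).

V ≈ 1.92 × 10^6 m³

Direct-runoff ordinates (Q − Q_b): 0.00, 5.51, 11.92, 16.53, 22.24, 37.95, 51.95, 41.36, 32.87, 26.08, 20.79, 0.00 m³/s.
ΣQ_DR = 267.2 m³/s.
With Δt = 2 h = 7200 s, V = ΣQ_DR · Δt = 267.2 × 7200 = 1.92 × 10^6 m³.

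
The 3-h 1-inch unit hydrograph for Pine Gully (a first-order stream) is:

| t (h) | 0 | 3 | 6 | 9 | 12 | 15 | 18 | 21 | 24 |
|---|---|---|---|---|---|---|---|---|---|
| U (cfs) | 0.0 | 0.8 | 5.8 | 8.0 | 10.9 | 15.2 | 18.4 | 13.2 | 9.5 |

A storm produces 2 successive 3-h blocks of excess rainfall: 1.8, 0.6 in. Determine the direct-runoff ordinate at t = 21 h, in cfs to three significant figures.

Q ≈ 34.8 cfs

By discrete convolution, Q_j = Σ (P_i / 1 in) · U_{j−i}.
At t = 21 h (j=7): Q = (1.8/1)·13.2 + (0.6/1)·18.4 = 34.8 cfs.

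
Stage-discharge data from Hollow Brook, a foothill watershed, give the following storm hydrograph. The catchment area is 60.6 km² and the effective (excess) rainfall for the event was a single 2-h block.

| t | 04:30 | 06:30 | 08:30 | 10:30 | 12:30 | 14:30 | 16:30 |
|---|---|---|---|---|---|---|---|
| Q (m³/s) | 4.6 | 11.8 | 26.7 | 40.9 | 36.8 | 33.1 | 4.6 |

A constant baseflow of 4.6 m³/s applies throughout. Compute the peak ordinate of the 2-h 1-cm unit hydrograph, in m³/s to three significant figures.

U_p ≈ 24.2 m³/s

Direct runoff: 0.0, 7.2, 22.1, 36.3, 32.2, 28.5, 0.0 m³/s; ΣQ_DR = 126.3 m³/s, peak = 36.3 m³/s.
Runoff depth d = ΣQ_DR·Δt / A = 126.3 × 7200 / (60.6 km²) = 15.01 mm.
The 1-cm UH is the DRH scaled by (10 mm)/d, so U_p = 36.3 × 10/15.01 = 24.2 m³/s.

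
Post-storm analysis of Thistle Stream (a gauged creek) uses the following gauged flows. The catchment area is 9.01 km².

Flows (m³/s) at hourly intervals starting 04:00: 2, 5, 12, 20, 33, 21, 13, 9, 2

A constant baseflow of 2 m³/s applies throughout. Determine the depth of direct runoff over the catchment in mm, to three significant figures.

Direct runoff: 0.0, 3.0, 10.0, 18.0, 31.0, 19.0, 11.0, 7.0, 0.0 m³/s; ΣQ_DR = 99.00 m³/s.
V = ΣQ_DR · Δt = 99.00 × 3600 s = 3.564 × 10^5 m³.
Over A = 9.01 km², depth = V / A = 39.6 mm.

d ≈ 39.6 mm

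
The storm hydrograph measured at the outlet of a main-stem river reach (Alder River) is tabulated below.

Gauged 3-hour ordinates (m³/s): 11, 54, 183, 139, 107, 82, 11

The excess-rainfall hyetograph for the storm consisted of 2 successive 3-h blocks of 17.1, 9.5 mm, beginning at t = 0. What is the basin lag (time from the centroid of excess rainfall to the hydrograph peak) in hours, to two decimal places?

Centroid of excess rainfall: t_c = Σ P_i·t̄_i / ΣP_i = 2.5714 h (block centres at 1.5, 4.5 h).
Hydrograph peak occurs at t = 6 h, so basin lag t_L = 6 − 2.5714 = 3.43 h.

t_L ≈ 3.43 h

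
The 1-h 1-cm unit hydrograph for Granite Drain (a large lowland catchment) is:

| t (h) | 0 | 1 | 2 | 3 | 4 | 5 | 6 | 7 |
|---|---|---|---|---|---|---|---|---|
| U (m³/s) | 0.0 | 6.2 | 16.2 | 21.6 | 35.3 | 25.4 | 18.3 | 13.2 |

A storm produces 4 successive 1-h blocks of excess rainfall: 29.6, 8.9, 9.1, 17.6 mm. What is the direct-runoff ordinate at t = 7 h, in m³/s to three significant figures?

By discrete convolution, Q_j = Σ (P_i / 10 mm) · U_{j−i}.
At t = 7 h (j=7): Q = (29.6/10)·13.2 + (8.9/10)·18.3 + (9.1/10)·25.4 + (17.6/10)·35.3 = 141 m³/s.

Q ≈ 141 m³/s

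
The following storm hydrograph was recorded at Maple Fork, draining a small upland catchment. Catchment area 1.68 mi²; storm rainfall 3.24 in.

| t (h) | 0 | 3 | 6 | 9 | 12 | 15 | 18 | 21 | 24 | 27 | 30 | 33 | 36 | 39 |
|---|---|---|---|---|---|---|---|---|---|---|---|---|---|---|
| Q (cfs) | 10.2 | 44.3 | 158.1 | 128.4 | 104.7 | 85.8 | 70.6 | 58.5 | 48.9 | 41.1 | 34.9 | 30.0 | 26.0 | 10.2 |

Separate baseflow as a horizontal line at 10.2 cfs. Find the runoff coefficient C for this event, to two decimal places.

C ≈ 0.61

ΣQ_DR = 708.9 cfs; V = ΣQ_DR·Δt = 7.656 × 10^6 ft³.
Runoff depth d = V / A = 1.962 in.
C = d / P = 1.962 / 3.24 = 0.61.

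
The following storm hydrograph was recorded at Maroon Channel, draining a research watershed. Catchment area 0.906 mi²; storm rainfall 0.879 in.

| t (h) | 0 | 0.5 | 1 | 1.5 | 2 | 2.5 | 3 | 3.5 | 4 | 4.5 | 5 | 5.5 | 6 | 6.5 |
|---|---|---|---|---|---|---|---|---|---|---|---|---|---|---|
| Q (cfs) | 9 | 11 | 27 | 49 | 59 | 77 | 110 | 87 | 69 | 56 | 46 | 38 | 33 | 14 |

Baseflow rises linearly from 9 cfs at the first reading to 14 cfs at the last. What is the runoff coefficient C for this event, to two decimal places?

C ≈ 0.51

ΣQ_DR = 524.0 cfs; V = ΣQ_DR·Δt = 9.432 × 10^5 ft³.
Runoff depth d = V / A = 0.4481 in.
C = d / P = 0.4481 / 0.879 = 0.51.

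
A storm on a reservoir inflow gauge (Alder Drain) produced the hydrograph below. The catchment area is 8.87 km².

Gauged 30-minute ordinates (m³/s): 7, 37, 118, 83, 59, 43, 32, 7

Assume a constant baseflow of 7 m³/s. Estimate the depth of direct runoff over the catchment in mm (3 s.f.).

d ≈ 67.0 mm

Direct runoff: 0.0, 30.0, 111.0, 76.0, 52.0, 36.0, 25.0, 0.0 m³/s; ΣQ_DR = 330.0 m³/s.
V = ΣQ_DR · Δt = 330.0 × 1800 s = 5.940 × 10^5 m³.
Over A = 8.87 km², depth = V / A = 67.0 mm.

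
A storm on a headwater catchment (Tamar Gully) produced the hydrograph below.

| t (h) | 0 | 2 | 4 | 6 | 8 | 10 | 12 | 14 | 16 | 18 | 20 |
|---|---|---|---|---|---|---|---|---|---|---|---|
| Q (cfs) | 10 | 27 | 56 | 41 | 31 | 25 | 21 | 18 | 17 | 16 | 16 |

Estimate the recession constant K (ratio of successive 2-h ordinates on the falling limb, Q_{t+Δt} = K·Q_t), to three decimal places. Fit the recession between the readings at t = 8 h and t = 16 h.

Using the recession-limb readings at t = 8 h and t = 16 h: Q falls from 31 to 17 cfs over 4 intervals.
K = (Q₂/Q₁)^(1/4) = (17/31)^(1/4) = 0.861.

K ≈ 0.861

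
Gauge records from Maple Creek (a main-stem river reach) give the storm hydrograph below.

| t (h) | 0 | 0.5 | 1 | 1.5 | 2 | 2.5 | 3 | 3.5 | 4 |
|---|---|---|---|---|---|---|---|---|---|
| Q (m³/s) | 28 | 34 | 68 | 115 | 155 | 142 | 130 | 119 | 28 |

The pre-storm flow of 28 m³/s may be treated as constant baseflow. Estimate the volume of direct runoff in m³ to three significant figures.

Direct-runoff ordinates (Q − Q_b): 0.0, 6.0, 40.0, 87.0, 127.0, 114.0, 102.0, 91.0, 0.0 m³/s.
ΣQ_DR = 567.0 m³/s.
With Δt = 0.5 h = 1800 s, V = ΣQ_DR · Δt = 567.0 × 1800 = 1.02 × 10^6 m³.

V ≈ 1.02 × 10^6 m³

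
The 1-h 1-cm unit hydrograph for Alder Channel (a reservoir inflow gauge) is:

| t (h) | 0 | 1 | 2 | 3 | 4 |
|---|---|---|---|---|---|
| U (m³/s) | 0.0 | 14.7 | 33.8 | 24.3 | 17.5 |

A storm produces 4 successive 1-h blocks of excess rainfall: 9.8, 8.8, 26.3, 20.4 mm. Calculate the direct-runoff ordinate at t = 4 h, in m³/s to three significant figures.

By discrete convolution, Q_j = Σ (P_i / 10 mm) · U_{j−i}.
At t = 4 h (j=4): Q = (9.8/10)·17.5 + (8.8/10)·24.3 + (26.3/10)·33.8 + (20.4/10)·14.7 = 157 m³/s.

Q ≈ 157 m³/s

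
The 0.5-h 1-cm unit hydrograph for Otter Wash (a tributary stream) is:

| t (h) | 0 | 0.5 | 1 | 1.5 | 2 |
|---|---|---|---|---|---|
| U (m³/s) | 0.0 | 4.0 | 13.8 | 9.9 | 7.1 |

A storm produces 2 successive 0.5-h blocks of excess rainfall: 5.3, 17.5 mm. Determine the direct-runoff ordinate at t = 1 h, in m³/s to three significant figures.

By discrete convolution, Q_j = Σ (P_i / 10 mm) · U_{j−i}.
At t = 1 h (j=2): Q = (5.3/10)·13.8 + (17.5/10)·4.0 = 14.3 m³/s.

Q ≈ 14.3 m³/s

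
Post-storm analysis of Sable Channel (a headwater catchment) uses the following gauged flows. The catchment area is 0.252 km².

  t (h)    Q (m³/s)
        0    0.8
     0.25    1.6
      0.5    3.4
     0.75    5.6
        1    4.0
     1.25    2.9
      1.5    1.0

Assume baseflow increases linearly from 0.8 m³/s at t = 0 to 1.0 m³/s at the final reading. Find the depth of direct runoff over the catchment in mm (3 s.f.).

Direct runoff: 0.00, 0.77, 2.53, 4.70, 3.07, 1.93, 0.00 m³/s; ΣQ_DR = 13.00 m³/s.
V = ΣQ_DR · Δt = 13.00 × 900 s = 11700 m³.
Over A = 0.252 km², depth = V / A = 46.4 mm.

d ≈ 46.4 mm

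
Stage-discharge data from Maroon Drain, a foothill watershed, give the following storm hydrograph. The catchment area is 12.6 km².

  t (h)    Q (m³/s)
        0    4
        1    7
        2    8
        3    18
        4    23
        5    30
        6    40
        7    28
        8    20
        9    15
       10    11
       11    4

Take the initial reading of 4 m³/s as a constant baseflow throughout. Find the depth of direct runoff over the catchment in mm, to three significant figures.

Direct runoff: 0.0, 3.0, 4.0, 14.0, 19.0, 26.0, 36.0, 24.0, 16.0, 11.0, 7.0, 0.0 m³/s; ΣQ_DR = 160.0 m³/s.
V = ΣQ_DR · Δt = 160.0 × 3600 s = 5.760 × 10^5 m³.
Over A = 12.6 km², depth = V / A = 45.7 mm.

d ≈ 45.7 mm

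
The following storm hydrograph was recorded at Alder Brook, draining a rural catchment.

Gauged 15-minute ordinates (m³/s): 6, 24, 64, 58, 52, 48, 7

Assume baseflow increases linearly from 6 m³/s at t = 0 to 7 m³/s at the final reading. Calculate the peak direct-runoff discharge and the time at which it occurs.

Q_p = 57.67 m³/s at t = 0.5 h

Subtracting baseflow gives direct-runoff ordinates: 0.00, 17.83, 57.67, 51.50, 45.33, 41.17, 0.00 m³/s.
The maximum is 57.67 m³/s, occurring at the reading for t = 0.5 h.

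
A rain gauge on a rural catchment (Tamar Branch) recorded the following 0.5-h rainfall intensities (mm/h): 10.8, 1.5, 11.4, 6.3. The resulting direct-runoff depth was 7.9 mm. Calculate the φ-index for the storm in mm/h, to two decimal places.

Only the 3 blocks with intensity above φ contribute runoff: 10.8, 11.4, 6.3 mm/h.
Σ(I−φ)·Δt = d  ⇒  (10.8+11.4+6.3 − 3φ)·0.5 = 7.9
φ = (28.50 − 7.9/0.5) / 3 = 4.23 mm/h.

φ ≈ 4.23 mm/h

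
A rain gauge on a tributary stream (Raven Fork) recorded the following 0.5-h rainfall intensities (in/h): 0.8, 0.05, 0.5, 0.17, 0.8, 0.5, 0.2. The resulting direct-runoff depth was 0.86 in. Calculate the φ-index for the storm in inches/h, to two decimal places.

φ ≈ 0.22 in/h

Only the 4 blocks with intensity above φ contribute runoff: 0.8, 0.5, 0.8, 0.5 in/h.
Σ(I−φ)·Δt = d  ⇒  (0.8+0.5+0.8+0.5 − 4φ)·0.5 = 0.86
φ = (2.600 − 0.86/0.5) / 4 = 0.22 in/h.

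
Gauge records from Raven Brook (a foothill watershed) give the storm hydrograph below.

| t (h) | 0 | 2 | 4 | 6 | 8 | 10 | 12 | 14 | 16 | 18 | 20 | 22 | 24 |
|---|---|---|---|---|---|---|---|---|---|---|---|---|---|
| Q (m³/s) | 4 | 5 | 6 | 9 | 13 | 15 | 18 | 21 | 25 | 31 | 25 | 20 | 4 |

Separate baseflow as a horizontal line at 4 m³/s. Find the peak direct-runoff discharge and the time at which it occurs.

Subtracting baseflow gives direct-runoff ordinates: 0.0, 1.0, 2.0, 5.0, 9.0, 11.0, 14.0, 17.0, 21.0, 27.0, 21.0, 16.0, 0.0 m³/s.
The maximum is 27.0 m³/s, occurring at the reading for t = 18 h.

Q_p = 27.0 m³/s at t = 18 h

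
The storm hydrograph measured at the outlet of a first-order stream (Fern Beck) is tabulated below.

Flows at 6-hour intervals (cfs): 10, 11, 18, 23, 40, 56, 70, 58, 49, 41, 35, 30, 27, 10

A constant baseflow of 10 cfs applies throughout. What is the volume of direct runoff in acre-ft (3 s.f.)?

V ≈ 168 acre-ft

Direct-runoff ordinates (Q − Q_b): 0.0, 1.0, 8.0, 13.0, 30.0, 46.0, 60.0, 48.0, 39.0, 31.0, 25.0, 20.0, 17.0, 0.0 cfs.
ΣQ_DR = 338.0 cfs.
With Δt = 6 h = 21600 s, V = ΣQ_DR · Δt = 338.0 × 21600 = 7.30 × 10^6 ft³ = 168 acre-ft.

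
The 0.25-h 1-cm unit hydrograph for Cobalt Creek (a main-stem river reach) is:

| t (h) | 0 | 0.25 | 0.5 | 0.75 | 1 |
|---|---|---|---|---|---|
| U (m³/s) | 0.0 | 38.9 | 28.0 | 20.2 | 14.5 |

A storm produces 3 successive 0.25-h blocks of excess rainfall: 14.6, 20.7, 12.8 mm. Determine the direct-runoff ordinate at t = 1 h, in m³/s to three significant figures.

Q ≈ 98.8 m³/s

By discrete convolution, Q_j = Σ (P_i / 10 mm) · U_{j−i}.
At t = 1 h (j=4): Q = (14.6/10)·14.5 + (20.7/10)·20.2 + (12.8/10)·28.0 = 98.8 m³/s.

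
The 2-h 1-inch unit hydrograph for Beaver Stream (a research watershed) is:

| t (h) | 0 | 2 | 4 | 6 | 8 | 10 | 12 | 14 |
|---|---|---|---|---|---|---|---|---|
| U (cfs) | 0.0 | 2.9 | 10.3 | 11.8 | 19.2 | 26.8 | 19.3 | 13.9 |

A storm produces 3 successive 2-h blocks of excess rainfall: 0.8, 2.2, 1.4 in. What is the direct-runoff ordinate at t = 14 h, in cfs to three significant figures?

By discrete convolution, Q_j = Σ (P_i / 1 in) · U_{j−i}.
At t = 14 h (j=7): Q = (0.8/1)·13.9 + (2.2/1)·19.3 + (1.4/1)·26.8 = 91.1 cfs.

Q ≈ 91.1 cfs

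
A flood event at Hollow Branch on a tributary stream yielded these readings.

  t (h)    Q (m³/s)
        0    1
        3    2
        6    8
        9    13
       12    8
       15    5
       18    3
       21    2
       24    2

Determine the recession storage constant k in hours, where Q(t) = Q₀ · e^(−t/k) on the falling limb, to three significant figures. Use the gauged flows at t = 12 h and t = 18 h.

k ≈ 6.12 h

On the falling limb, Q drops from 8 to 3 m³/s between t = 12 h and t = 18 h (Δt = 6 h).
k = −Δt / ln(Q₂/Q₁) = −6 / ln(3/8) = 6.12 h.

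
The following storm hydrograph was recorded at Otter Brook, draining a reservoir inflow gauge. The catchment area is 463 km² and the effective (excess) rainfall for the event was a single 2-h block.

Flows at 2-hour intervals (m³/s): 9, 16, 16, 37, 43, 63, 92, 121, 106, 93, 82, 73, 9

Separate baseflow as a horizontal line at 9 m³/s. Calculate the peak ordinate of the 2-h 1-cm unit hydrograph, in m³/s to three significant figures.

U_p ≈ 112 m³/s

Direct runoff: 0.0, 7.0, 7.0, 28.0, 34.0, 54.0, 83.0, 112.0, 97.0, 84.0, 73.0, 64.0, 0.0 m³/s; ΣQ_DR = 643.0 m³/s, peak = 112.0 m³/s.
Runoff depth d = ΣQ_DR·Δt / A = 643.0 × 7200 / (463 km²) = 9.999 mm.
The 1-cm UH is the DRH scaled by (10 mm)/d, so U_p = 112.0 × 10/9.999 = 112 m³/s.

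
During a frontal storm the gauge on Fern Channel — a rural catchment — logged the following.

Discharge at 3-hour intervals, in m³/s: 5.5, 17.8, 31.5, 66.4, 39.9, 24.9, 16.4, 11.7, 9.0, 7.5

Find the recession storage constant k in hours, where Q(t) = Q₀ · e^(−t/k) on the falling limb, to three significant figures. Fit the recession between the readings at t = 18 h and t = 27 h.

k ≈ 11.5 h

On the falling limb, Q drops from 16.4 to 7.5 m³/s between t = 18 h and t = 27 h (Δt = 9 h).
k = −Δt / ln(Q₂/Q₁) = −9 / ln(7.5/16.4) = 11.5 h.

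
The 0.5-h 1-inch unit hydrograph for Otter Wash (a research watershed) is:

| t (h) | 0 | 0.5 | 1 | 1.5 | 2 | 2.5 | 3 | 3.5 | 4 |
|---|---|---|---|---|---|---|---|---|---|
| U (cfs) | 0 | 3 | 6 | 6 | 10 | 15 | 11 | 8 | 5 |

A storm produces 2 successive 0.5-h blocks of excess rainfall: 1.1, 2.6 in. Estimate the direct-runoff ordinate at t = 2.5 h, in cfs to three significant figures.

Q ≈ 42.5 cfs

By discrete convolution, Q_j = Σ (P_i / 1 in) · U_{j−i}.
At t = 2.5 h (j=5): Q = (1.1/1)·15 + (2.6/1)·10 = 42.5 cfs.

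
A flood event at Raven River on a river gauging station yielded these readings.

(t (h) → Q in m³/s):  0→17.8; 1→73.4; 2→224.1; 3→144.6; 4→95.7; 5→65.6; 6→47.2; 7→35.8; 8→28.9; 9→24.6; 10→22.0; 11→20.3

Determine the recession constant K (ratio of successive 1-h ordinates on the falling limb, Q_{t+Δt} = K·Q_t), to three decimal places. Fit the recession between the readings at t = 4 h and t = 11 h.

K ≈ 0.801

Using the recession-limb readings at t = 4 h and t = 11 h: Q falls from 95.7 to 20.3 m³/s over 7 intervals.
K = (Q₂/Q₁)^(1/7) = (20.3/95.7)^(1/7) = 0.801.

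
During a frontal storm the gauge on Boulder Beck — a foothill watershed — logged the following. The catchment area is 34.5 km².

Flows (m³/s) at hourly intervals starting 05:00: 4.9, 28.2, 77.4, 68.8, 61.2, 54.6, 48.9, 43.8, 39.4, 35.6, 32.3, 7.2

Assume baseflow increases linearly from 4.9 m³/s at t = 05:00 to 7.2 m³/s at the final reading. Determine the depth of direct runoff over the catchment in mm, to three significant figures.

Direct runoff: 0.00, 23.09, 72.08, 63.27, 55.46, 48.65, 42.75, 37.44, 32.83, 28.82, 25.31, 0.00 m³/s; ΣQ_DR = 429.7 m³/s.
V = ΣQ_DR · Δt = 429.7 × 3600 s = 1.547 × 10^6 m³.
Over A = 34.5 km², depth = V / A = 44.8 mm.

d ≈ 44.8 mm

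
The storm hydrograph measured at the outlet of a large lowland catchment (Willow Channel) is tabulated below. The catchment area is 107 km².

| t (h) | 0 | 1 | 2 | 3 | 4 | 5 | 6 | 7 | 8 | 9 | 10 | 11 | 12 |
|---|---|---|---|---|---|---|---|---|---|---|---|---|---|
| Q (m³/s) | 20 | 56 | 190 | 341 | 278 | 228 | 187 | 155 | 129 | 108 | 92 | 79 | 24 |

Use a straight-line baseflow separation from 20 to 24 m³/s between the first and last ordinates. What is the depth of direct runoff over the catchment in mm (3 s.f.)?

d ≈ 53.9 mm

Direct runoff: 0.00, 35.67, 169.33, 320.00, 256.67, 206.33, 165.00, 132.67, 106.33, 85.00, 68.67, 55.33, 0.00 m³/s; ΣQ_DR = 1601 m³/s.
V = ΣQ_DR · Δt = 1601 × 3600 s = 5.764 × 10^6 m³.
Over A = 107 km², depth = V / A = 53.9 mm.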